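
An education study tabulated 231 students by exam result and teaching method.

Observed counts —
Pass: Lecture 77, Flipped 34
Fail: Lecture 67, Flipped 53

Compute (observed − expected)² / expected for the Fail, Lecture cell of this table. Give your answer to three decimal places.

0.814

Row total (Fail) = 120; column total (Lecture) = 144; N = 231.
Expected count E = 120 × 144 / 231 = 74.8052.
Contribution = (O − E)²/E = (67 − 74.8052)² / 74.8052 = 0.814.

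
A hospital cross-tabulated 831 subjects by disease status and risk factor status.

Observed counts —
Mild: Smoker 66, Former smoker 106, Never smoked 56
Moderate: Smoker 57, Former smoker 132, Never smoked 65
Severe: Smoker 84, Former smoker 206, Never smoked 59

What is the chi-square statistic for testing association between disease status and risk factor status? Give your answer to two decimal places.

12.75

Row totals: 228, 254, 349. Column totals: 207, 444, 180. Grand total N = 831.
Expected counts (row total × column total / N):
  Mild, Smoker: 228×207/831 = 56.794
  Mild, Former smoker: 228×444/831 = 121.819
  Mild, Never smoked: 228×180/831 = 49.386
  Moderate, Smoker: 254×207/831 = 63.271
  Moderate, Former smoker: 254×444/831 = 135.711
  Moderate, Never smoked: 254×180/831 = 55.018
  Severe, Smoker: 349×207/831 = 86.935
  Severe, Former smoker: 349×444/831 = 186.469
  Severe, Never smoked: 349×180/831 = 75.596
Contributions (O − E)²/E:
  (66 − 56.794)²/56.794 = 1.4922
  (106 − 121.819)²/121.819 = 2.0542
  (56 − 49.386)²/49.386 = 0.8858
  (57 − 63.271)²/63.271 = 0.6215
  (132 − 135.711)²/135.711 = 0.1015
  (65 − 55.018)²/55.018 = 1.8110
  (84 − 86.935)²/86.935 = 0.0991
  (206 − 186.469)²/186.469 = 2.0457
  (59 − 75.596)²/75.596 = 3.6434
χ² = 1.4922 + 2.0542 + 0.8858 + 0.6215 + 0.1015 + 1.8110 + 0.0991 + 2.0457 + 3.6434 = 12.75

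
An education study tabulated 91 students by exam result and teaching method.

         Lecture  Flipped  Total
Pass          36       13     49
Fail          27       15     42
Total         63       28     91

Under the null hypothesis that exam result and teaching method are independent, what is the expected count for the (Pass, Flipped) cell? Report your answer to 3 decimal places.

15.077

Row total (Pass) = 49; column total (Flipped) = 28; grand total N = 91.
Expected count = (row total × column total) / N = 49 × 28 / 91 = 15.077.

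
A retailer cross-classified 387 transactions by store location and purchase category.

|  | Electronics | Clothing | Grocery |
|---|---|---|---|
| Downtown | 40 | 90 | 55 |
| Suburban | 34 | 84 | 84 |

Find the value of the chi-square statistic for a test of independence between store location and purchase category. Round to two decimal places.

Row totals: 185, 202. Column totals: 74, 174, 139. Grand total N = 387.
Expected counts (row total × column total / N):
  Downtown, Electronics: 185×74/387 = 35.375
  Downtown, Clothing: 185×174/387 = 83.178
  Downtown, Grocery: 185×139/387 = 66.447
  Suburban, Electronics: 202×74/387 = 38.625
  Suburban, Clothing: 202×174/387 = 90.822
  Suburban, Grocery: 202×139/387 = 72.553
Contributions (O − E)²/E:
  (40 − 35.375)²/35.375 = 0.6047
  (90 − 83.178)²/83.178 = 0.5595
  (55 − 66.447)²/66.447 = 1.9720
  (34 − 38.625)²/38.625 = 0.5538
  (84 − 90.822)²/90.822 = 0.5124
  (84 − 72.553)²/72.553 = 1.8060
χ² = 0.6047 + 0.5595 + 1.9720 + 0.5538 + 0.5124 + 1.8060 = 6.01

6.01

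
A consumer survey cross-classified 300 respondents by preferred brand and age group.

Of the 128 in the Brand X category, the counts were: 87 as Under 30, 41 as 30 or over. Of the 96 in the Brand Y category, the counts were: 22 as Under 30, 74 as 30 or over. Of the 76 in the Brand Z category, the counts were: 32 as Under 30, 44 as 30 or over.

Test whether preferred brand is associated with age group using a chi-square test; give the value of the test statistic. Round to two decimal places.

Row totals: 128, 96, 76. Column totals: 141, 159. Grand total N = 300.
Expected counts (row total × column total / N):
  Brand X, Under 30: 128×141/300 = 60.160
  Brand X, 30 or over: 128×159/300 = 67.840
  Brand Y, Under 30: 96×141/300 = 45.120
  Brand Y, 30 or over: 96×159/300 = 50.880
  Brand Z, Under 30: 76×141/300 = 35.720
  Brand Z, 30 or over: 76×159/300 = 40.280
Contributions (O − E)²/E:
  (87 − 60.160)²/60.160 = 11.9745
  (41 − 67.840)²/67.840 = 10.6189
  (22 − 45.120)²/45.120 = 11.8470
  (74 − 50.880)²/50.880 = 10.5058
  (32 − 35.720)²/35.720 = 0.3874
  (44 − 40.280)²/40.280 = 0.3436
χ² = 11.9745 + 10.6189 + 11.8470 + 10.5058 + 0.3874 + 0.3436 = 45.68

45.68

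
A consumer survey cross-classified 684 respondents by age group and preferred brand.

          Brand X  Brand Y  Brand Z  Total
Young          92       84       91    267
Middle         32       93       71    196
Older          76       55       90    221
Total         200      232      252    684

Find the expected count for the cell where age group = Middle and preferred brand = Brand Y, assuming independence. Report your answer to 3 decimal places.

66.480

Row total (Middle) = 196; column total (Brand Y) = 232; grand total N = 684.
Expected count = (row total × column total) / N = 196 × 232 / 684 = 66.480.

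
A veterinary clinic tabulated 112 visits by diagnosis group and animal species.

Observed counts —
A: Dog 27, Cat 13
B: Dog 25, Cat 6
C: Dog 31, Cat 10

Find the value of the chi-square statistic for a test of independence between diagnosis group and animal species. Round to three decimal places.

Row totals: 40, 31, 41. Column totals: 83, 29. Grand total N = 112.
Expected counts (row total × column total / N):
  A, Dog: 40×83/112 = 29.6429
  A, Cat: 40×29/112 = 10.3571
  B, Dog: 31×83/112 = 22.9732
  B, Cat: 31×29/112 = 8.0268
  C, Dog: 41×83/112 = 30.3839
  C, Cat: 41×29/112 = 10.6161
Contributions (O − E)²/E:
  (27 − 29.6429)²/29.6429 = 0.2356
  (13 − 10.3571)²/10.3571 = 0.6744
  (25 − 22.9732)²/22.9732 = 0.1788
  (6 − 8.0268)²/8.0268 = 0.5118
  (31 − 30.3839)²/30.3839 = 0.0125
  (10 − 10.6161)²/10.6161 = 0.0358
χ² = 0.2356 + 0.6744 + 0.1788 + 0.5118 + 0.0125 + 0.0358 = 1.649

1.649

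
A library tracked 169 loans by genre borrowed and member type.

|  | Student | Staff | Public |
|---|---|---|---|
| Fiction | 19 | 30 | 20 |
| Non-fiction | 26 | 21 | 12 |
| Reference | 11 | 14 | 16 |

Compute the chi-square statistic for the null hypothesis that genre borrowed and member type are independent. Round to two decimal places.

7.04

Row totals: 69, 59, 41. Column totals: 56, 65, 48. Grand total N = 169.
Expected counts (row total × column total / N):
  Fiction, Student: 69×56/169 = 22.864
  Fiction, Staff: 69×65/169 = 26.538
  Fiction, Public: 69×48/169 = 19.598
  Non-fiction, Student: 59×56/169 = 19.550
  Non-fiction, Staff: 59×65/169 = 22.692
  Non-fiction, Public: 59×48/169 = 16.757
  Reference, Student: 41×56/169 = 13.586
  Reference, Staff: 41×65/169 = 15.769
  Reference, Public: 41×48/169 = 11.645
Contributions (O − E)²/E:
  (19 − 22.864)²/22.864 = 0.6530
  (30 − 26.538)²/26.538 = 0.4516
  (20 − 19.598)²/19.598 = 0.0082
  (26 − 19.550)²/19.550 = 2.1280
  (21 − 22.692)²/22.692 = 0.1262
  (12 − 16.757)²/16.757 = 1.3504
  (11 − 13.586)²/13.586 = 0.4922
  (14 − 15.769)²/15.769 = 0.1985
  (16 − 11.645)²/11.645 = 1.6287
χ² = 0.6530 + 0.4516 + 0.0082 + 2.1280 + 0.1262 + 1.3504 + 0.4922 + 0.1985 + 1.6287 = 7.04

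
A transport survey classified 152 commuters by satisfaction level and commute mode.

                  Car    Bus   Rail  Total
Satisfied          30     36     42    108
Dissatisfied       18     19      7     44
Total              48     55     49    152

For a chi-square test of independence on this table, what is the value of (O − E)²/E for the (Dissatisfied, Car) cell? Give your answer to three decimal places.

Row total (Dissatisfied) = 44; column total (Car) = 48; N = 152.
Expected count E = 44 × 48 / 152 = 13.8947.
Contribution = (O − E)²/E = (18 − 13.8947)² / 13.8947 = 1.213.

1.213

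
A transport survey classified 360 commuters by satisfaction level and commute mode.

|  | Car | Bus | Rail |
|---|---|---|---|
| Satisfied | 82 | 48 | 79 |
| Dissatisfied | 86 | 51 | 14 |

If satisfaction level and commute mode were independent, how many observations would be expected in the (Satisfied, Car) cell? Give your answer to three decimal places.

97.533

Row total (Satisfied) = 209; column total (Car) = 168; grand total N = 360.
Expected count = (row total × column total) / N = 209 × 168 / 360 = 97.533.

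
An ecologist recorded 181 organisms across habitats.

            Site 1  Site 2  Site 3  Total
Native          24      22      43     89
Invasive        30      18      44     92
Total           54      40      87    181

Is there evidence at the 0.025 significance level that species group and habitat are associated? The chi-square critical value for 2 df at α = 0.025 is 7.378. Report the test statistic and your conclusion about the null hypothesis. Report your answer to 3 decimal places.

1.029; fail to reject H₀

Grand total N = 181.
Expected counts (row total × column total / N):
  Native, Site 1: 89×54/181 = 26.5525
  Native, Site 2: 89×40/181 = 19.6685
  Native, Site 3: 89×87/181 = 42.7790
  Invasive, Site 1: 92×54/181 = 27.4475
  Invasive, Site 2: 92×40/181 = 20.3315
  Invasive, Site 3: 92×87/181 = 44.2210
Contributions (O − E)²/E:
  (24 − 26.5525)²/26.5525 = 0.2454
  (22 − 19.6685)²/19.6685 = 0.2764
  (43 − 42.7790)²/42.7790 = 0.0011
  (30 − 27.4475)²/27.4475 = 0.2374
  (18 − 20.3315)²/20.3315 = 0.2674
  (44 − 44.2210)²/44.2210 = 0.0011
χ² = 0.2454 + 0.2764 + 0.0011 + 0.2374 + 0.2674 + 0.0011 = 1.029
df = (2−1)(3−1) = 2. Since 1.029 < 7.378, fail to reject the null hypothesis of independence at α = 0.025.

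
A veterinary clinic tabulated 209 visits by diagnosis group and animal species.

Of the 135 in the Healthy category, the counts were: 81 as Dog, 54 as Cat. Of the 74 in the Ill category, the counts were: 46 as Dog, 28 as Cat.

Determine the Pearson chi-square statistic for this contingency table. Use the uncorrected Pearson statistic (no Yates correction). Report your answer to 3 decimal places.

Row totals: 135, 74. Column totals: 127, 82. Grand total N = 209.
Expected counts (row total × column total / N):
  Healthy, Dog: 135×127/209 = 82.0335
  Healthy, Cat: 135×82/209 = 52.9665
  Ill, Dog: 74×127/209 = 44.9665
  Ill, Cat: 74×82/209 = 29.0335
Contributions (O − E)²/E:
  (81 − 82.0335)²/82.0335 = 0.0130
  (54 − 52.9665)²/52.9665 = 0.0202
  (46 − 44.9665)²/44.9665 = 0.0238
  (28 − 29.0335)²/29.0335 = 0.0368
χ² = 0.0130 + 0.0202 + 0.0238 + 0.0368 = 0.094

0.094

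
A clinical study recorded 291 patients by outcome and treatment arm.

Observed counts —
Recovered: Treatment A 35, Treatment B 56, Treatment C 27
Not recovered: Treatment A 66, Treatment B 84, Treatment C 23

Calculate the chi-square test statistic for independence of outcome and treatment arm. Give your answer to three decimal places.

5.226

Row totals: 118, 173. Column totals: 101, 140, 50. Grand total N = 291.
Expected counts (row total × column total / N):
  Recovered, Treatment A: 118×101/291 = 40.9553
  Recovered, Treatment B: 118×140/291 = 56.7698
  Recovered, Treatment C: 118×50/291 = 20.2749
  Not recovered, Treatment A: 173×101/291 = 60.0447
  Not recovered, Treatment B: 173×140/291 = 83.2302
  Not recovered, Treatment C: 173×50/291 = 29.7251
Contributions (O − E)²/E:
  (35 − 40.9553)²/40.9553 = 0.8660
  (56 − 56.7698)²/56.7698 = 0.0104
  (27 − 20.2749)²/20.2749 = 2.2307
  (66 − 60.0447)²/60.0447 = 0.5907
  (84 − 83.2302)²/83.2302 = 0.0071
  (23 − 29.7251)²/29.7251 = 1.5215
χ² = 0.8660 + 0.0104 + 2.2307 + 0.5907 + 0.0071 + 1.5215 = 5.226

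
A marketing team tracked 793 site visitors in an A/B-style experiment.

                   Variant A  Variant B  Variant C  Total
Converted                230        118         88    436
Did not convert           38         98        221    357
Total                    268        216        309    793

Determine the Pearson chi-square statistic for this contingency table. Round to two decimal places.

Grand total N = 793.
Expected counts (row total × column total / N):
  Converted, Variant A: 436×268/793 = 147.349
  Converted, Variant B: 436×216/793 = 118.759
  Converted, Variant C: 436×309/793 = 169.892
  Did not convert, Variant A: 357×268/793 = 120.651
  Did not convert, Variant B: 357×216/793 = 97.241
  Did not convert, Variant C: 357×309/793 = 139.108
Contributions (O − E)²/E:
  (230 − 147.349)²/147.349 = 46.3606
  (118 − 118.759)²/118.759 = 0.0049
  (88 − 169.892)²/169.892 = 39.4739
  (38 − 120.651)²/120.651 = 56.6194
  (98 − 97.241)²/97.241 = 0.0059
  (221 − 139.108)²/139.108 = 48.2093
χ² = 46.3606 + 0.0049 + 39.4739 + 56.6194 + 0.0059 + 48.2093 = 190.67

190.67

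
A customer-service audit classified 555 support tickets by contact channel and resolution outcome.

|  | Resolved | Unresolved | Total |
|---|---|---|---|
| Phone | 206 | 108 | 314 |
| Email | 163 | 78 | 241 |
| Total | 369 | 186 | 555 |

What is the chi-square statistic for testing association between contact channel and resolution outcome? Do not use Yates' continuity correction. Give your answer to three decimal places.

0.252

Grand total N = 555.
Expected counts (row total × column total / N):
  Phone, Resolved: 314×369/555 = 208.7676
  Phone, Unresolved: 314×186/555 = 105.2324
  Email, Resolved: 241×369/555 = 160.2324
  Email, Unresolved: 241×186/555 = 80.7676
Contributions (O − E)²/E:
  (206 − 208.7676)²/208.7676 = 0.0367
  (108 − 105.2324)²/105.2324 = 0.0728
  (163 − 160.2324)²/160.2324 = 0.0478
  (78 − 80.7676)²/80.7676 = 0.0948
χ² = 0.0367 + 0.0728 + 0.0478 + 0.0948 = 0.252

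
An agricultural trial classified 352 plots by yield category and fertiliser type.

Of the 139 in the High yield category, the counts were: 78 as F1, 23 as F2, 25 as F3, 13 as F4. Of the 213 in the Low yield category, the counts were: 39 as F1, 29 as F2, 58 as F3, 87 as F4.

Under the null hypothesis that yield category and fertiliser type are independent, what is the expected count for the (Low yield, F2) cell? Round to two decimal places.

Row total (Low yield) = 213; column total (F2) = 52; grand total N = 352.
Expected count = (row total × column total) / N = 213 × 52 / 352 = 31.47.

31.47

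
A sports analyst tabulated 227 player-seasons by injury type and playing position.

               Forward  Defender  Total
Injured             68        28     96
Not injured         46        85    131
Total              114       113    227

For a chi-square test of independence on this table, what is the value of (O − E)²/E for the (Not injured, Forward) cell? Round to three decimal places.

5.952

Row total (Not injured) = 131; column total (Forward) = 114; N = 227.
Expected count E = 131 × 114 / 227 = 65.7885.
Contribution = (O − E)²/E = (46 − 65.7885)² / 65.7885 = 5.952.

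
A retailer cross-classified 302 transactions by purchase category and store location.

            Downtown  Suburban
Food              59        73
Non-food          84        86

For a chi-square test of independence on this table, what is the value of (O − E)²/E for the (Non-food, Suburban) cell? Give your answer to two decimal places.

Row total (Non-food) = 170; column total (Suburban) = 159; N = 302.
Expected count E = 170 × 159 / 302 = 89.503.
Contribution = (O − E)²/E = (86 − 89.503)² / 89.503 = 0.14.

0.14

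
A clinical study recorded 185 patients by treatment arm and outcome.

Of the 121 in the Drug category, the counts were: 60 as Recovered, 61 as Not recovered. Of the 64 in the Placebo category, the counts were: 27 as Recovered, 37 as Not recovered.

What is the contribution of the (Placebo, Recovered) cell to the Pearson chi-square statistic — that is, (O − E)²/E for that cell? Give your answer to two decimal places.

0.32

Row total (Placebo) = 64; column total (Recovered) = 87; N = 185.
Expected count E = 64 × 87 / 185 = 30.097.
Contribution = (O − E)²/E = (27 − 30.097)² / 30.097 = 0.32.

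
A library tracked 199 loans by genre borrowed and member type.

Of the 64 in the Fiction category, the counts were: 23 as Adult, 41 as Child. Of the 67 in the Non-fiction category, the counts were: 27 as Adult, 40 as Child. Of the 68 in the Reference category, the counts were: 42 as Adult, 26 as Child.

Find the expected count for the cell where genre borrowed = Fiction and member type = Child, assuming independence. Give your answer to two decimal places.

34.41

Row total (Fiction) = 64; column total (Child) = 107; grand total N = 199.
Expected count = (row total × column total) / N = 64 × 107 / 199 = 34.41.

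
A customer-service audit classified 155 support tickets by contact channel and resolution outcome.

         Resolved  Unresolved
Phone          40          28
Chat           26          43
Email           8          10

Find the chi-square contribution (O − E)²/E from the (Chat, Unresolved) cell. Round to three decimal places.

Row total (Chat) = 69; column total (Unresolved) = 81; N = 155.
Expected count E = 69 × 81 / 155 = 36.0581.
Contribution = (O − E)²/E = (43 − 36.0581)² / 36.0581 = 1.336.

1.336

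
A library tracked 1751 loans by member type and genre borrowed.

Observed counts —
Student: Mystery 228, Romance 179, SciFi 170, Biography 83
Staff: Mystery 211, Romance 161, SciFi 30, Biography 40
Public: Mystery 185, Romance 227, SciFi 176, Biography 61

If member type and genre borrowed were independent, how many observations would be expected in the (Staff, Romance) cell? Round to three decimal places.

143.126

Row total (Staff) = 442; column total (Romance) = 567; grand total N = 1751.
Expected count = (row total × column total) / N = 442 × 567 / 1751 = 143.126.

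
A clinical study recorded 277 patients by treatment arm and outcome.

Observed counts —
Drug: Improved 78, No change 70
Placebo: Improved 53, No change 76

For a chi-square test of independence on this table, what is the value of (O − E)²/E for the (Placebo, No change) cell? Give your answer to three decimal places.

0.943

Row total (Placebo) = 129; column total (No change) = 146; N = 277.
Expected count E = 129 × 146 / 277 = 67.9928.
Contribution = (O − E)²/E = (76 − 67.9928)² / 67.9928 = 0.943.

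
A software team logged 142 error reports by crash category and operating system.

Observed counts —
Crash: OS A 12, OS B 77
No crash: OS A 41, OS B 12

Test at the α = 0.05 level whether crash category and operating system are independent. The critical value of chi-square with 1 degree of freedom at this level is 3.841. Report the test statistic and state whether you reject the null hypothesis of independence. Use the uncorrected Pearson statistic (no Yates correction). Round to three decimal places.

Row totals: 89, 53. Column totals: 53, 89. Grand total N = 142.
Expected counts (row total × column total / N):
  Crash, OS A: 89×53/142 = 33.2183
  Crash, OS B: 89×89/142 = 55.7817
  No crash, OS A: 53×53/142 = 19.7817
  No crash, OS B: 53×89/142 = 33.2183
Contributions (O − E)²/E:
  (12 − 33.2183)²/33.2183 = 13.5533
  (77 − 55.7817)²/55.7817 = 8.0710
  (41 − 19.7817)²/19.7817 = 22.7592
  (12 − 33.2183)²/33.2183 = 13.5533
χ² = 13.5533 + 8.0710 + 22.7592 + 13.5533 = 57.937
df = (2−1)(2−1) = 1. Since 57.937 > 3.841, reject the null hypothesis of independence at α = 0.05.

57.937; reject H₀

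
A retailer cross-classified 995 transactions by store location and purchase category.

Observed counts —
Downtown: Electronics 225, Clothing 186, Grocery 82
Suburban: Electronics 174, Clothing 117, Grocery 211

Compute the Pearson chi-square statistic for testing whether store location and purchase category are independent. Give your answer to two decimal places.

Row totals: 493, 502. Column totals: 399, 303, 293. Grand total N = 995.
Expected counts (row total × column total / N):
  Downtown, Electronics: 493×399/995 = 197.695
  Downtown, Clothing: 493×303/995 = 150.130
  Downtown, Grocery: 493×293/995 = 145.175
  Suburban, Electronics: 502×399/995 = 201.305
  Suburban, Clothing: 502×303/995 = 152.870
  Suburban, Grocery: 502×293/995 = 147.825
Contributions (O − E)²/E:
  (225 − 197.695)²/197.695 = 3.7713
  (186 − 150.130)²/150.130 = 8.5703
  (82 − 145.175)²/145.175 = 27.4915
  (174 − 201.305)²/201.305 = 3.7036
  (117 − 152.870)²/152.870 = 8.4167
  (211 − 147.825)²/147.825 = 26.9987
χ² = 3.7713 + 8.5703 + 27.4915 + 3.7036 + 8.4167 + 26.9987 = 78.95

78.95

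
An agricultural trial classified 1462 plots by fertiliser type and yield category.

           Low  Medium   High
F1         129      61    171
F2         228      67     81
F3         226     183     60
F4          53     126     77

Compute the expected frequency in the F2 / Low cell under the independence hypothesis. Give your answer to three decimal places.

Row total (F2) = 376; column total (Low) = 636; grand total N = 1462.
Expected count = (row total × column total) / N = 376 × 636 / 1462 = 163.568.

163.568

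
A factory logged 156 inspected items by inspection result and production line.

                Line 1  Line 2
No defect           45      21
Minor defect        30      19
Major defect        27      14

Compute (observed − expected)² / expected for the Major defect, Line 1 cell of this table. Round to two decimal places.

0.00

Row total (Major defect) = 41; column total (Line 1) = 102; N = 156.
Expected count E = 41 × 102 / 156 = 26.808.
Contribution = (O − E)²/E = (27 − 26.808)² / 26.808 = 0.00.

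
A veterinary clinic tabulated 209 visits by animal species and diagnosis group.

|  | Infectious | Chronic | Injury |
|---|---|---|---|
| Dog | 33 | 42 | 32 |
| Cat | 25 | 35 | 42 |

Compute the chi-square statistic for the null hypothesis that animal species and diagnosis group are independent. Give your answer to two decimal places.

Row totals: 107, 102. Column totals: 58, 77, 74. Grand total N = 209.
Expected counts (row total × column total / N):
  Dog, Infectious: 107×58/209 = 29.694
  Dog, Chronic: 107×77/209 = 39.421
  Dog, Injury: 107×74/209 = 37.885
  Cat, Infectious: 102×58/209 = 28.306
  Cat, Chronic: 102×77/209 = 37.579
  Cat, Injury: 102×74/209 = 36.115
Contributions (O − E)²/E:
  (33 − 29.694)²/29.694 = 0.3681
  (42 − 39.421)²/39.421 = 0.1687
  (32 − 37.885)²/37.885 = 0.9142
  (25 − 28.306)²/28.306 = 0.3861
  (35 − 37.579)²/37.579 = 0.1770
  (42 − 36.115)²/36.115 = 0.9590
χ² = 0.3681 + 0.1687 + 0.9142 + 0.3861 + 0.1770 + 0.9590 = 2.97

2.97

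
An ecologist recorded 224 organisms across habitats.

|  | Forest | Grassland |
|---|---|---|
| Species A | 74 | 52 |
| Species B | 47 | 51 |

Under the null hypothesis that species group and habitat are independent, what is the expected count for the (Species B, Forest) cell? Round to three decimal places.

52.938

Row total (Species B) = 98; column total (Forest) = 121; grand total N = 224.
Expected count = (row total × column total) / N = 98 × 121 / 224 = 52.938.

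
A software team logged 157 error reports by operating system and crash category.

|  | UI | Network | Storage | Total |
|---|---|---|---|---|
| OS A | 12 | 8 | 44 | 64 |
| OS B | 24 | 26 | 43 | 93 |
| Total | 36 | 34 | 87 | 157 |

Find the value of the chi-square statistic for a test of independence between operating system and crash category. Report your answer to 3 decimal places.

8.473

Grand total N = 157.
Expected counts (row total × column total / N):
  OS A, UI: 64×36/157 = 14.6752
  OS A, Network: 64×34/157 = 13.8599
  OS A, Storage: 64×87/157 = 35.4650
  OS B, UI: 93×36/157 = 21.3248
  OS B, Network: 93×34/157 = 20.1401
  OS B, Storage: 93×87/157 = 51.5350
Contributions (O − E)²/E:
  (12 − 14.6752)²/14.6752 = 0.4877
  (8 − 13.8599)²/13.8599 = 2.4775
  (44 − 35.4650)²/35.4650 = 2.0540
  (24 − 21.3248)²/21.3248 = 0.3356
  (26 − 20.1401)²/20.1401 = 1.7050
  (43 − 51.5350)²/51.5350 = 1.4135
χ² = 0.4877 + 2.4775 + 2.0540 + 0.3356 + 1.7050 + 1.4135 = 8.473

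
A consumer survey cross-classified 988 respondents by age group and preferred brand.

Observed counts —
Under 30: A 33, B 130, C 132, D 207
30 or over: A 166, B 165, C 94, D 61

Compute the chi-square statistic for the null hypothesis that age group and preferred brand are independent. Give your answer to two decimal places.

178.76

Row totals: 502, 486. Column totals: 199, 295, 226, 268. Grand total N = 988.
Expected counts (row total × column total / N):
  Under 30, A: 502×199/988 = 101.111
  Under 30, B: 502×295/988 = 149.889
  Under 30, C: 502×226/988 = 114.830
  Under 30, D: 502×268/988 = 136.170
  30 or over, A: 486×199/988 = 97.889
  30 or over, B: 486×295/988 = 145.111
  30 or over, C: 486×226/988 = 111.170
  30 or over, D: 486×268/988 = 131.830
Contributions (O − E)²/E:
  (33 − 101.111)²/101.111 = 45.8813
  (130 − 149.889)²/149.889 = 2.6391
  (132 − 114.830)²/114.830 = 2.5674
  (207 − 136.170)²/136.170 = 36.8428
  (166 − 97.889)²/97.889 = 47.3915
  (165 − 145.111)²/145.111 = 2.7260
  (94 − 111.170)²/111.170 = 2.6519
  (61 − 131.830)²/131.830 = 38.0557
χ² = 45.8813 + 2.6391 + 2.5674 + 36.8428 + 47.3915 + 2.7260 + 2.6519 + 38.0557 = 178.76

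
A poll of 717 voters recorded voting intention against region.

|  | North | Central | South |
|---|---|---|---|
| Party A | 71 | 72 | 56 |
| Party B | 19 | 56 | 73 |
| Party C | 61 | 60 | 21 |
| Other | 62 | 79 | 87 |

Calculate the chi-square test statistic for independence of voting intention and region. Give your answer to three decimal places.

Row totals: 199, 148, 142, 228. Column totals: 213, 267, 237. Grand total N = 717.
Expected counts (row total × column total / N):
  Party A, North: 199×213/717 = 59.11715
  Party A, Central: 199×267/717 = 74.10460
  Party A, South: 199×237/717 = 65.77824
  Party B, North: 148×213/717 = 43.96653
  Party B, Central: 148×267/717 = 55.11297
  Party B, South: 148×237/717 = 48.92050
  Party C, North: 142×213/717 = 42.18410
  Party C, Central: 142×267/717 = 52.87866
  Party C, South: 142×237/717 = 46.93724
  Other, North: 228×213/717 = 67.73222
  Other, Central: 228×267/717 = 84.90377
  Other, South: 228×237/717 = 75.36402
Contributions (O − E)²/E:
  (71 − 59.11715)²/59.11715 = 2.3885
  (72 − 74.10460)²/74.10460 = 0.0598
  (56 − 65.77824)²/65.77824 = 1.4536
  (19 − 43.96653)²/43.96653 = 14.1773
  (56 − 55.11297)²/55.11297 = 0.0143
  (73 − 48.92050)²/48.92050 = 11.8523
  (61 − 42.18410)²/42.18410 = 8.3927
  (60 − 52.87866)²/52.87866 = 0.9591
  (21 − 46.93724)²/46.93724 = 14.3328
  (62 − 67.73222)²/67.73222 = 0.4851
  (79 − 84.90377)²/84.90377 = 0.4105
  (87 − 75.36402)²/75.36402 = 1.7966
χ² = 2.3885 + 0.0598 + 1.4536 + 14.1773 + 0.0143 + 11.8523 + 8.3927 + 0.9591 + 14.3328 + 0.4851 + 0.4105 + 1.7966 = 56.323

56.323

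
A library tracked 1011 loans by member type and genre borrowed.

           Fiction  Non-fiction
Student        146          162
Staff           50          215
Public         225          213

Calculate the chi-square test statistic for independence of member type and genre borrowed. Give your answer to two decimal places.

Row totals: 308, 265, 438. Column totals: 421, 590. Grand total N = 1011.
Expected counts (row total × column total / N):
  Student, Fiction: 308×421/1011 = 128.257
  Student, Non-fiction: 308×590/1011 = 179.743
  Staff, Fiction: 265×421/1011 = 110.351
  Staff, Non-fiction: 265×590/1011 = 154.649
  Public, Fiction: 438×421/1011 = 182.392
  Public, Non-fiction: 438×590/1011 = 255.608
Contributions (O − E)²/E:
  (146 − 128.257)²/128.257 = 2.4546
  (162 − 179.743)²/179.743 = 1.7515
  (50 − 110.351)²/110.351 = 33.0060
  (215 − 154.649)²/154.649 = 23.5517
  (225 − 182.392)²/182.392 = 9.9535
  (213 − 255.608)²/255.608 = 7.1024
χ² = 2.4546 + 1.7515 + 33.0060 + 23.5517 + 9.9535 + 7.1024 = 77.82

77.82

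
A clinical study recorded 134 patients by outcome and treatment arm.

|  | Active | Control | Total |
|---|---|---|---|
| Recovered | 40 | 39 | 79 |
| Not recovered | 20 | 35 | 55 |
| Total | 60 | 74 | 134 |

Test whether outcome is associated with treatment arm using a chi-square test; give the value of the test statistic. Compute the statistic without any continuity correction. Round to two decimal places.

Grand total N = 134.
Expected counts (row total × column total / N):
  Recovered, Active: 79×60/134 = 35.373
  Recovered, Control: 79×74/134 = 43.627
  Not recovered, Active: 55×60/134 = 24.627
  Not recovered, Control: 55×74/134 = 30.373
Contributions (O − E)²/E:
  (40 − 35.373)²/35.373 = 0.6052
  (39 − 43.627)²/43.627 = 0.4907
  (20 − 24.627)²/24.627 = 0.8693
  (35 − 30.373)²/30.373 = 0.7049
χ² = 0.6052 + 0.4907 + 0.8693 + 0.7049 = 2.67

2.67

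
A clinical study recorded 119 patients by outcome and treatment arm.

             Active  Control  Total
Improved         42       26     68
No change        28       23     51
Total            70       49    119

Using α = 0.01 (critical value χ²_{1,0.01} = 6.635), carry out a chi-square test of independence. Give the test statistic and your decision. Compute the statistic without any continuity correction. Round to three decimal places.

Grand total N = 119.
Expected counts (row total × column total / N):
  Improved, Active: 68×70/119 = 40.0000
  Improved, Control: 68×49/119 = 28.0000
  No change, Active: 51×70/119 = 30.0000
  No change, Control: 51×49/119 = 21.0000
Contributions (O − E)²/E:
  (42 − 40.0000)²/40.0000 = 0.1000
  (26 − 28.0000)²/28.0000 = 0.1429
  (28 − 30.0000)²/30.0000 = 0.1333
  (23 − 21.0000)²/21.0000 = 0.1905
χ² = 0.1000 + 0.1429 + 0.1333 + 0.1905 = 0.567
df = (2−1)(2−1) = 1. Since 0.567 < 6.635, fail to reject the null hypothesis of independence at α = 0.01.

0.567; fail to reject H₀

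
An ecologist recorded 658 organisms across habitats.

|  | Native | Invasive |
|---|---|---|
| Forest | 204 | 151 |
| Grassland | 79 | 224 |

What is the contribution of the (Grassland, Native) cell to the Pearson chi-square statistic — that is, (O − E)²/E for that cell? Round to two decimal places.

20.21

Row total (Grassland) = 303; column total (Native) = 283; N = 658.
Expected count E = 303 × 283 / 658 = 130.318.
Contribution = (O − E)²/E = (79 − 130.318)² / 130.318 = 20.21.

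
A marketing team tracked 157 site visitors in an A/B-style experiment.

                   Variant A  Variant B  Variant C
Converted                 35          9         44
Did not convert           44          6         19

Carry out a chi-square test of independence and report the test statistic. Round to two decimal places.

Row totals: 88, 69. Column totals: 79, 15, 63. Grand total N = 157.
Expected counts (row total × column total / N):
  Converted, Variant A: 88×79/157 = 44.280
  Converted, Variant B: 88×15/157 = 8.408
  Converted, Variant C: 88×63/157 = 35.312
  Did not convert, Variant A: 69×79/157 = 34.720
  Did not convert, Variant B: 69×15/157 = 6.592
  Did not convert, Variant C: 69×63/157 = 27.688
Contributions (O − E)²/E:
  (35 − 44.280)²/44.280 = 1.9449
  (9 − 8.408)²/8.408 = 0.0417
  (44 − 35.312)²/35.312 = 2.1376
  (44 − 34.720)²/34.720 = 2.4804
  (6 − 6.592)²/6.592 = 0.0532
  (19 − 27.688)²/27.688 = 2.7261
χ² = 1.9449 + 0.0417 + 2.1376 + 2.4804 + 0.0532 + 2.7261 = 9.38

9.38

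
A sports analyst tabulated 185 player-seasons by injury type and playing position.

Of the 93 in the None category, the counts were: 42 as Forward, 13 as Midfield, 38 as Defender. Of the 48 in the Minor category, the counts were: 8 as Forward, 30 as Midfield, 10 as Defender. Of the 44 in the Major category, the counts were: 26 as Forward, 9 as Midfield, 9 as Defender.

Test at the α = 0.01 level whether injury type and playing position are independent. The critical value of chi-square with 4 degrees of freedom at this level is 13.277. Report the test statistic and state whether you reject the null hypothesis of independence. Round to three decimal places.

Row totals: 93, 48, 44. Column totals: 76, 52, 57. Grand total N = 185.
Expected counts (row total × column total / N):
  None, Forward: 93×76/185 = 38.20541
  None, Midfield: 93×52/185 = 26.14054
  None, Defender: 93×57/185 = 28.65405
  Minor, Forward: 48×76/185 = 19.71892
  Minor, Midfield: 48×52/185 = 13.49189
  Minor, Defender: 48×57/185 = 14.78919
  Major, Forward: 44×76/185 = 18.07568
  Major, Midfield: 44×52/185 = 12.36757
  Major, Defender: 44×57/185 = 13.55676
Contributions (O − E)²/E:
  (42 − 38.20541)²/38.20541 = 0.3769
  (13 − 26.14054)²/26.14054 = 6.6056
  (38 − 28.65405)²/28.65405 = 3.0483
  (8 − 19.71892)²/19.71892 = 6.9645
  (30 − 13.49189)²/13.49189 = 20.1986
  (10 − 14.78919)²/14.78919 = 1.5509
  (26 − 18.07568)²/18.07568 = 3.4740
  (9 − 12.36757)²/12.36757 = 0.9170
  (9 − 13.55676)²/13.55676 = 1.5316
χ² = 0.3769 + 6.6056 + 3.0483 + 6.9645 + 20.1986 + 1.5509 + 3.4740 + 0.9170 + 1.5316 = 44.667
df = (3−1)(3−1) = 4. Since 44.667 > 13.277, reject the null hypothesis of independence at α = 0.01.

44.667; reject H₀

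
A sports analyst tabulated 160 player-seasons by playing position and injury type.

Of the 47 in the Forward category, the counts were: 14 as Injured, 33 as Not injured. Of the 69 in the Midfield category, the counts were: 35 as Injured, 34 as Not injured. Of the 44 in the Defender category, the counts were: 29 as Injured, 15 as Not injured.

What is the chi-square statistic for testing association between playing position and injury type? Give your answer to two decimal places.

Row totals: 47, 69, 44. Column totals: 78, 82. Grand total N = 160.
Expected counts (row total × column total / N):
  Forward, Injured: 47×78/160 = 22.913
  Forward, Not injured: 47×82/160 = 24.087
  Midfield, Injured: 69×78/160 = 33.638
  Midfield, Not injured: 69×82/160 = 35.362
  Defender, Injured: 44×78/160 = 21.450
  Defender, Not injured: 44×82/160 = 22.550
Contributions (O − E)²/E:
  (14 − 22.913)²/22.913 = 3.4671
  (33 − 24.087)²/24.087 = 3.2981
  (35 − 33.638)²/33.638 = 0.0551
  (34 − 35.362)²/35.362 = 0.0525
  (29 − 21.450)²/21.450 = 2.6575
  (15 − 22.550)²/22.550 = 2.5278
χ² = 3.4671 + 3.2981 + 0.0551 + 0.0525 + 2.6575 + 2.5278 = 12.06

12.06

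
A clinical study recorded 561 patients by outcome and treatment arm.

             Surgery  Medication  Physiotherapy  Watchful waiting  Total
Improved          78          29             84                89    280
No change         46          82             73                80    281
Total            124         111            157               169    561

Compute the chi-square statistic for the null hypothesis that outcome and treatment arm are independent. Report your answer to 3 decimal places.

34.813

Grand total N = 561.
Expected counts (row total × column total / N):
  Improved, Surgery: 280×124/561 = 61.88948
  Improved, Medication: 280×111/561 = 55.40107
  Improved, Physiotherapy: 280×157/561 = 78.36007
  Improved, Watchful waiting: 280×169/561 = 84.34938
  No change, Surgery: 281×124/561 = 62.11052
  No change, Medication: 281×111/561 = 55.59893
  No change, Physiotherapy: 281×157/561 = 78.63993
  No change, Watchful waiting: 281×169/561 = 84.65062
Contributions (O − E)²/E:
  (78 − 61.88948)²/61.88948 = 4.1937
  (29 − 55.40107)²/55.40107 = 12.5813
  (84 − 78.36007)²/78.36007 = 0.4059
  (89 − 84.34938)²/84.34938 = 0.2564
  (46 − 62.11052)²/62.11052 = 4.1788
  (82 − 55.59893)²/55.59893 = 12.5365
  (73 − 78.63993)²/78.63993 = 0.4045
  (80 − 84.65062)²/84.65062 = 0.2555
χ² = 4.1937 + 12.5813 + 0.4059 + 0.2564 + 4.1788 + 12.5365 + 0.4045 + 0.2555 = 34.813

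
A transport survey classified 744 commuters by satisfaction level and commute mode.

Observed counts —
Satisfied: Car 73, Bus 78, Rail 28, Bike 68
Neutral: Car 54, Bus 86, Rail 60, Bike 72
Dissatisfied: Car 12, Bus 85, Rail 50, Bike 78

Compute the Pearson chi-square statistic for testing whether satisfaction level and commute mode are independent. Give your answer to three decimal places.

52.668

Row totals: 247, 272, 225. Column totals: 139, 249, 138, 218. Grand total N = 744.
Expected counts (row total × column total / N):
  Satisfied, Car: 247×139/744 = 46.1465
  Satisfied, Bus: 247×249/744 = 82.6653
  Satisfied, Rail: 247×138/744 = 45.8145
  Satisfied, Bike: 247×218/744 = 72.3737
  Neutral, Car: 272×139/744 = 50.8172
  Neutral, Bus: 272×249/744 = 91.0323
  Neutral, Rail: 272×138/744 = 50.4516
  Neutral, Bike: 272×218/744 = 79.6989
  Dissatisfied, Car: 225×139/744 = 42.0363
  Dissatisfied, Bus: 225×249/744 = 75.3024
  Dissatisfied, Rail: 225×138/744 = 41.7339
  Dissatisfied, Bike: 225×218/744 = 65.9274
Contributions (O − E)²/E:
  (73 − 46.1465)²/46.1465 = 15.6265
  (78 − 82.6653)²/82.6653 = 0.2633
  (28 − 45.8145)²/45.8145 = 6.9270
  (68 − 72.3737)²/72.3737 = 0.2643
  (54 − 50.8172)²/50.8172 = 0.1993
  (86 − 91.0323)²/91.0323 = 0.2782
  (60 − 50.4516)²/50.4516 = 1.8071
  (72 − 79.6989)²/79.6989 = 0.7437
  (12 − 42.0363)²/42.0363 = 21.4619
  (85 − 75.3024)²/75.3024 = 1.2489
  (50 − 41.7339)²/41.7339 = 1.6372
  (78 − 65.9274)²/65.9274 = 2.2107
χ² = 15.6265 + 0.2633 + 6.9270 + 0.2643 + 0.1993 + 0.2782 + 1.8071 + 0.7437 + 21.4619 + 1.2489 + 1.6372 + 2.2107 = 52.668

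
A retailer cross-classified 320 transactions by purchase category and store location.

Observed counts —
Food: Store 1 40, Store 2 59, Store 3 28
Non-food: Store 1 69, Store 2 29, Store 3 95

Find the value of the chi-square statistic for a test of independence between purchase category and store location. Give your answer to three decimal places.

42.640

Row totals: 127, 193. Column totals: 109, 88, 123. Grand total N = 320.
Expected counts (row total × column total / N):
  Food, Store 1: 127×109/320 = 43.2594
  Food, Store 2: 127×88/320 = 34.9250
  Food, Store 3: 127×123/320 = 48.8156
  Non-food, Store 1: 193×109/320 = 65.7406
  Non-food, Store 2: 193×88/320 = 53.0750
  Non-food, Store 3: 193×123/320 = 74.1844
Contributions (O − E)²/E:
  (40 − 43.2594)²/43.2594 = 0.2456
  (59 − 34.9250)²/34.9250 = 16.5957
  (28 − 48.8156)²/48.8156 = 8.8760
  (69 − 65.7406)²/65.7406 = 0.1616
  (29 − 53.0750)²/53.0750 = 10.9205
  (95 − 74.1844)²/74.1844 = 5.8407
χ² = 0.2456 + 16.5957 + 8.8760 + 0.1616 + 10.9205 + 5.8407 = 42.640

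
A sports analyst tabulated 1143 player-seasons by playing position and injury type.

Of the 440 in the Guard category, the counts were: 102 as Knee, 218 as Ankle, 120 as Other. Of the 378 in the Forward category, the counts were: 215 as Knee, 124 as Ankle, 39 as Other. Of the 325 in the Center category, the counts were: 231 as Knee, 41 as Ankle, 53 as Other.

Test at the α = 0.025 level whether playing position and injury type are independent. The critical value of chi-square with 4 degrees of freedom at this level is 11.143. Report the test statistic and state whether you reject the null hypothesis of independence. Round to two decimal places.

Row totals: 440, 378, 325. Column totals: 548, 383, 212. Grand total N = 1143.
Expected counts (row total × column total / N):
  Guard, Knee: 440×548/1143 = 210.954
  Guard, Ankle: 440×383/1143 = 147.437
  Guard, Other: 440×212/1143 = 81.610
  Forward, Knee: 378×548/1143 = 181.228
  Forward, Ankle: 378×383/1143 = 126.661
  Forward, Other: 378×212/1143 = 70.110
  Center, Knee: 325×548/1143 = 155.818
  Center, Ankle: 325×383/1143 = 108.902
  Center, Other: 325×212/1143 = 60.280
Contributions (O − E)²/E:
  (102 − 210.954)²/210.954 = 56.2728
  (218 − 147.437)²/147.437 = 33.7713
  (120 − 81.610)²/81.610 = 18.0590
  (215 − 181.228)²/181.228 = 6.2934
  (124 − 126.661)²/126.661 = 0.0559
  (39 − 70.110)²/70.110 = 13.8045
  (231 − 155.818)²/155.818 = 36.2752
  (41 − 108.902)²/108.902 = 42.3379
  (53 − 60.280)²/60.280 = 0.8792
χ² = 56.2728 + 33.7713 + 18.0590 + 6.2934 + 0.0559 + 13.8045 + 36.2752 + 42.3379 + 0.8792 = 207.75
df = (3−1)(3−1) = 4. Since 207.75 > 11.143, reject the null hypothesis of independence at α = 0.025.

207.75; reject H₀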